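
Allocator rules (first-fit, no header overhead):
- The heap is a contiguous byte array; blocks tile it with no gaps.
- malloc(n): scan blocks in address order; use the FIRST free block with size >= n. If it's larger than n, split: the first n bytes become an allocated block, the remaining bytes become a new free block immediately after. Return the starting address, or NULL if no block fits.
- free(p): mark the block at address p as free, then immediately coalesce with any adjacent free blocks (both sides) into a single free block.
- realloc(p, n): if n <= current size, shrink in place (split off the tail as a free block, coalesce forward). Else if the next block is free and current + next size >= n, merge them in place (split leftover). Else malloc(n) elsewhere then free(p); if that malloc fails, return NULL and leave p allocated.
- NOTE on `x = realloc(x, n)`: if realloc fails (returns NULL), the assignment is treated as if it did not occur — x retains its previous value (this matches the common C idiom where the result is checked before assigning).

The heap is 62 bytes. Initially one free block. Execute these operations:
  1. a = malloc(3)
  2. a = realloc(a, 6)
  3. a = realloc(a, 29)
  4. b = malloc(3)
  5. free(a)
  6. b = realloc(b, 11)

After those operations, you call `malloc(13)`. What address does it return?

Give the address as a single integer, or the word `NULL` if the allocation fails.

Op 1: a = malloc(3) -> a = 0; heap: [0-2 ALLOC][3-61 FREE]
Op 2: a = realloc(a, 6) -> a = 0; heap: [0-5 ALLOC][6-61 FREE]
Op 3: a = realloc(a, 29) -> a = 0; heap: [0-28 ALLOC][29-61 FREE]
Op 4: b = malloc(3) -> b = 29; heap: [0-28 ALLOC][29-31 ALLOC][32-61 FREE]
Op 5: free(a) -> (freed a); heap: [0-28 FREE][29-31 ALLOC][32-61 FREE]
Op 6: b = realloc(b, 11) -> b = 29; heap: [0-28 FREE][29-39 ALLOC][40-61 FREE]
malloc(13): first-fit scan over [0-28 FREE][29-39 ALLOC][40-61 FREE] -> 0

Answer: 0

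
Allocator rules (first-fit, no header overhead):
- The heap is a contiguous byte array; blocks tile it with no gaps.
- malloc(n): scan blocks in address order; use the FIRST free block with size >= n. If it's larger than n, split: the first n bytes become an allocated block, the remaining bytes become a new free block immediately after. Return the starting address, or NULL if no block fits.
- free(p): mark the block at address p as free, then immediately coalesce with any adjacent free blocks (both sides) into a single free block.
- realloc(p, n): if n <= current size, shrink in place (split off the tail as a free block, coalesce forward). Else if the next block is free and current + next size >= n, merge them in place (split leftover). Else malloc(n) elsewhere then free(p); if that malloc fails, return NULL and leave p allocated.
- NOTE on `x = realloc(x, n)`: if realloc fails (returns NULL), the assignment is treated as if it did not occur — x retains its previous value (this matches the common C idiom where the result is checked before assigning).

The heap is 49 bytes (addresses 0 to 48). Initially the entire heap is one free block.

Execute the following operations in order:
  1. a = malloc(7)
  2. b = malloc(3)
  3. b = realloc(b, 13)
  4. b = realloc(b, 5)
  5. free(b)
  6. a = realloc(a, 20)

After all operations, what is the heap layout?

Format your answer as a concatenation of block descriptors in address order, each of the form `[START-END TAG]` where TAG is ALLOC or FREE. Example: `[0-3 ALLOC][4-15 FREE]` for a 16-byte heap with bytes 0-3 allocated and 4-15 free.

Answer: [0-19 ALLOC][20-48 FREE]

Derivation:
Op 1: a = malloc(7) -> a = 0; heap: [0-6 ALLOC][7-48 FREE]
Op 2: b = malloc(3) -> b = 7; heap: [0-6 ALLOC][7-9 ALLOC][10-48 FREE]
Op 3: b = realloc(b, 13) -> b = 7; heap: [0-6 ALLOC][7-19 ALLOC][20-48 FREE]
Op 4: b = realloc(b, 5) -> b = 7; heap: [0-6 ALLOC][7-11 ALLOC][12-48 FREE]
Op 5: free(b) -> (freed b); heap: [0-6 ALLOC][7-48 FREE]
Op 6: a = realloc(a, 20) -> a = 0; heap: [0-19 ALLOC][20-48 FREE]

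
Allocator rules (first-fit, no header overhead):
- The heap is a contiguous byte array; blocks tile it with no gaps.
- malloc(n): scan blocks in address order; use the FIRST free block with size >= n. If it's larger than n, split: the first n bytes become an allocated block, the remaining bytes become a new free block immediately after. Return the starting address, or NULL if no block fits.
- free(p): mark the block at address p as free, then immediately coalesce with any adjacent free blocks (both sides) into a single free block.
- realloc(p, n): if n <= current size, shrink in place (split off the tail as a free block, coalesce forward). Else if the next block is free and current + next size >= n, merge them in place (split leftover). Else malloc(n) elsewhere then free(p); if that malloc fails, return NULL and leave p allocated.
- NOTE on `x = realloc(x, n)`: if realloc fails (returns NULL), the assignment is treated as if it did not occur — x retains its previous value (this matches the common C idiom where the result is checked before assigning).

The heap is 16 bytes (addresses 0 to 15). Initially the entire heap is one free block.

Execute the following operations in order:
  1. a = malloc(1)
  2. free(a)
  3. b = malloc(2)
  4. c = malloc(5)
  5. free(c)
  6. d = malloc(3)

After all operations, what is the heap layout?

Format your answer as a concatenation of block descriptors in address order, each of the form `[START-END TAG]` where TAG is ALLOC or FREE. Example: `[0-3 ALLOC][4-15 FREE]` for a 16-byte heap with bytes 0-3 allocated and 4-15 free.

Answer: [0-1 ALLOC][2-4 ALLOC][5-15 FREE]

Derivation:
Op 1: a = malloc(1) -> a = 0; heap: [0-0 ALLOC][1-15 FREE]
Op 2: free(a) -> (freed a); heap: [0-15 FREE]
Op 3: b = malloc(2) -> b = 0; heap: [0-1 ALLOC][2-15 FREE]
Op 4: c = malloc(5) -> c = 2; heap: [0-1 ALLOC][2-6 ALLOC][7-15 FREE]
Op 5: free(c) -> (freed c); heap: [0-1 ALLOC][2-15 FREE]
Op 6: d = malloc(3) -> d = 2; heap: [0-1 ALLOC][2-4 ALLOC][5-15 FREE]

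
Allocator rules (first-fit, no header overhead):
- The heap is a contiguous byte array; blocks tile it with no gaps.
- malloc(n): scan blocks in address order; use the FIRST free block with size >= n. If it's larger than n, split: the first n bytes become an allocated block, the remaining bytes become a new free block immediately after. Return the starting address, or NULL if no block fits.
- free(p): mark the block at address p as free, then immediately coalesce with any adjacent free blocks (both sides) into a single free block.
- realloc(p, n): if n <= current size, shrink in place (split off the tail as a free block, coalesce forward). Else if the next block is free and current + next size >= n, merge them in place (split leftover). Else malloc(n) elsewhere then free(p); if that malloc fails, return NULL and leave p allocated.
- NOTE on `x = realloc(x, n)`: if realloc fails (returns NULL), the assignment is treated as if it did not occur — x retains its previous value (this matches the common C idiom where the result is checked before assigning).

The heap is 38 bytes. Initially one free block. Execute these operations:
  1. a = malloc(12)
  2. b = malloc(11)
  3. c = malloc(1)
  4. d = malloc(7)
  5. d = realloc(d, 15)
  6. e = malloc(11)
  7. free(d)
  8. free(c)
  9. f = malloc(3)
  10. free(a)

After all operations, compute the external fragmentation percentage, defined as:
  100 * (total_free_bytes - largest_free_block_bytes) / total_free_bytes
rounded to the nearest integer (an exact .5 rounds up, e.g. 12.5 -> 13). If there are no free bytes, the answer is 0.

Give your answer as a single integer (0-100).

Answer: 50

Derivation:
Op 1: a = malloc(12) -> a = 0; heap: [0-11 ALLOC][12-37 FREE]
Op 2: b = malloc(11) -> b = 12; heap: [0-11 ALLOC][12-22 ALLOC][23-37 FREE]
Op 3: c = malloc(1) -> c = 23; heap: [0-11 ALLOC][12-22 ALLOC][23-23 ALLOC][24-37 FREE]
Op 4: d = malloc(7) -> d = 24; heap: [0-11 ALLOC][12-22 ALLOC][23-23 ALLOC][24-30 ALLOC][31-37 FREE]
Op 5: d = realloc(d, 15) -> NULL (d unchanged); heap: [0-11 ALLOC][12-22 ALLOC][23-23 ALLOC][24-30 ALLOC][31-37 FREE]
Op 6: e = malloc(11) -> e = NULL; heap: [0-11 ALLOC][12-22 ALLOC][23-23 ALLOC][24-30 ALLOC][31-37 FREE]
Op 7: free(d) -> (freed d); heap: [0-11 ALLOC][12-22 ALLOC][23-23 ALLOC][24-37 FREE]
Op 8: free(c) -> (freed c); heap: [0-11 ALLOC][12-22 ALLOC][23-37 FREE]
Op 9: f = malloc(3) -> f = 23; heap: [0-11 ALLOC][12-22 ALLOC][23-25 ALLOC][26-37 FREE]
Op 10: free(a) -> (freed a); heap: [0-11 FREE][12-22 ALLOC][23-25 ALLOC][26-37 FREE]
Free blocks: [12 12] total_free=24 largest=12 -> 100*(24-12)/24 = 1200/24 = 50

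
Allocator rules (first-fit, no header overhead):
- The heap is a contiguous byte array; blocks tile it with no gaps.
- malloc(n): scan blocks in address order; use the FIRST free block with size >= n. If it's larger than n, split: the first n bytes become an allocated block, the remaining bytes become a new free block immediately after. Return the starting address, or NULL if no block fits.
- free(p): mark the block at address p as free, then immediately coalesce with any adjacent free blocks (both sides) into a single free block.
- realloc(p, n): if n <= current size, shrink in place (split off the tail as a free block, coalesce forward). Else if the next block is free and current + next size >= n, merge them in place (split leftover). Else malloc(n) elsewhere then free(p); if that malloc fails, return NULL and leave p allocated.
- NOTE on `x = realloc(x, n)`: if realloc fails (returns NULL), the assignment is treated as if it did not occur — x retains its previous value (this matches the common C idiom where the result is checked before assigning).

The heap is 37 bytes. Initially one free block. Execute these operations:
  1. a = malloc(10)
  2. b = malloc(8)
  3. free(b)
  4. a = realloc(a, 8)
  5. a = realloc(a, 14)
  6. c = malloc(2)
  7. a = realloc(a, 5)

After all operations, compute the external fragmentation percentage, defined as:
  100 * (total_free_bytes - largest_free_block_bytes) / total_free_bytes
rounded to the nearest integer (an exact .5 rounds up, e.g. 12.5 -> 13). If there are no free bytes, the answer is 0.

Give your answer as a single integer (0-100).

Op 1: a = malloc(10) -> a = 0; heap: [0-9 ALLOC][10-36 FREE]
Op 2: b = malloc(8) -> b = 10; heap: [0-9 ALLOC][10-17 ALLOC][18-36 FREE]
Op 3: free(b) -> (freed b); heap: [0-9 ALLOC][10-36 FREE]
Op 4: a = realloc(a, 8) -> a = 0; heap: [0-7 ALLOC][8-36 FREE]
Op 5: a = realloc(a, 14) -> a = 0; heap: [0-13 ALLOC][14-36 FREE]
Op 6: c = malloc(2) -> c = 14; heap: [0-13 ALLOC][14-15 ALLOC][16-36 FREE]
Op 7: a = realloc(a, 5) -> a = 0; heap: [0-4 ALLOC][5-13 FREE][14-15 ALLOC][16-36 FREE]
Free blocks: [9 21] total_free=30 largest=21 -> 100*(30-21)/30 = 900/30 = 30

Answer: 30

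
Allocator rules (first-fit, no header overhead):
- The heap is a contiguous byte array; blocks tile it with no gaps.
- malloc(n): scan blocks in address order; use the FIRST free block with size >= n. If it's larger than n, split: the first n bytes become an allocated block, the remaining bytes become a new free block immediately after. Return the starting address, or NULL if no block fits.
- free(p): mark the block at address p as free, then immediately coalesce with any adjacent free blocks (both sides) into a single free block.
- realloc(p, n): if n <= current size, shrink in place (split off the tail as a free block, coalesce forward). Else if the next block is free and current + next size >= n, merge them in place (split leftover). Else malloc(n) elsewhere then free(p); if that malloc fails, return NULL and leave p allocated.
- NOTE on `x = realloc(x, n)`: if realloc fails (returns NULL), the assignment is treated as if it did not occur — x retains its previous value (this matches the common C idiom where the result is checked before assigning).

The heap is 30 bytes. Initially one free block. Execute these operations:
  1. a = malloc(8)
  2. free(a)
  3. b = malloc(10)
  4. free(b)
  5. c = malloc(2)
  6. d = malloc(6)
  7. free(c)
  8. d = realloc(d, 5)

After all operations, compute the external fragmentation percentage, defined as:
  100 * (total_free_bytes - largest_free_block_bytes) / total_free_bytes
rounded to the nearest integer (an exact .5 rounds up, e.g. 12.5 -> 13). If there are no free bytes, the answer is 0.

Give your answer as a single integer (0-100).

Op 1: a = malloc(8) -> a = 0; heap: [0-7 ALLOC][8-29 FREE]
Op 2: free(a) -> (freed a); heap: [0-29 FREE]
Op 3: b = malloc(10) -> b = 0; heap: [0-9 ALLOC][10-29 FREE]
Op 4: free(b) -> (freed b); heap: [0-29 FREE]
Op 5: c = malloc(2) -> c = 0; heap: [0-1 ALLOC][2-29 FREE]
Op 6: d = malloc(6) -> d = 2; heap: [0-1 ALLOC][2-7 ALLOC][8-29 FREE]
Op 7: free(c) -> (freed c); heap: [0-1 FREE][2-7 ALLOC][8-29 FREE]
Op 8: d = realloc(d, 5) -> d = 2; heap: [0-1 FREE][2-6 ALLOC][7-29 FREE]
Free blocks: [2 23] total_free=25 largest=23 -> 100*(25-23)/25 = 200/25 = 8

Answer: 8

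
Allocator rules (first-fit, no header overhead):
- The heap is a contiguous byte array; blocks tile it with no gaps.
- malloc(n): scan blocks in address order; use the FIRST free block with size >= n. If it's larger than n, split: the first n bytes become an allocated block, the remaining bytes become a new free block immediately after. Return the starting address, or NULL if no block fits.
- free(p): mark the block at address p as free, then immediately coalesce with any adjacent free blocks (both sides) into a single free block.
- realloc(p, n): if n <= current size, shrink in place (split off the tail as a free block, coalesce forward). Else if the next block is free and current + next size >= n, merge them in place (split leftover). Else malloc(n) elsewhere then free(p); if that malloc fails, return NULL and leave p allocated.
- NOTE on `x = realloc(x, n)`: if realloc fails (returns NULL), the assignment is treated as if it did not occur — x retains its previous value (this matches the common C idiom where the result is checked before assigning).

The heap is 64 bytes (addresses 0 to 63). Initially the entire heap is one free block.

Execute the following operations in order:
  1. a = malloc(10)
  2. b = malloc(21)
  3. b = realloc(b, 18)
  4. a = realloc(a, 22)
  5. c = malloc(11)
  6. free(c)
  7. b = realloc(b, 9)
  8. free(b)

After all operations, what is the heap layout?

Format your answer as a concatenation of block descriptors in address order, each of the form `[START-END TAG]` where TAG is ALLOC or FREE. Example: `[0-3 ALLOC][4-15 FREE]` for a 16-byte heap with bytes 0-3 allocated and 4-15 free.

Answer: [0-27 FREE][28-49 ALLOC][50-63 FREE]

Derivation:
Op 1: a = malloc(10) -> a = 0; heap: [0-9 ALLOC][10-63 FREE]
Op 2: b = malloc(21) -> b = 10; heap: [0-9 ALLOC][10-30 ALLOC][31-63 FREE]
Op 3: b = realloc(b, 18) -> b = 10; heap: [0-9 ALLOC][10-27 ALLOC][28-63 FREE]
Op 4: a = realloc(a, 22) -> a = 28; heap: [0-9 FREE][10-27 ALLOC][28-49 ALLOC][50-63 FREE]
Op 5: c = malloc(11) -> c = 50; heap: [0-9 FREE][10-27 ALLOC][28-49 ALLOC][50-60 ALLOC][61-63 FREE]
Op 6: free(c) -> (freed c); heap: [0-9 FREE][10-27 ALLOC][28-49 ALLOC][50-63 FREE]
Op 7: b = realloc(b, 9) -> b = 10; heap: [0-9 FREE][10-18 ALLOC][19-27 FREE][28-49 ALLOC][50-63 FREE]
Op 8: free(b) -> (freed b); heap: [0-27 FREE][28-49 ALLOC][50-63 FREE]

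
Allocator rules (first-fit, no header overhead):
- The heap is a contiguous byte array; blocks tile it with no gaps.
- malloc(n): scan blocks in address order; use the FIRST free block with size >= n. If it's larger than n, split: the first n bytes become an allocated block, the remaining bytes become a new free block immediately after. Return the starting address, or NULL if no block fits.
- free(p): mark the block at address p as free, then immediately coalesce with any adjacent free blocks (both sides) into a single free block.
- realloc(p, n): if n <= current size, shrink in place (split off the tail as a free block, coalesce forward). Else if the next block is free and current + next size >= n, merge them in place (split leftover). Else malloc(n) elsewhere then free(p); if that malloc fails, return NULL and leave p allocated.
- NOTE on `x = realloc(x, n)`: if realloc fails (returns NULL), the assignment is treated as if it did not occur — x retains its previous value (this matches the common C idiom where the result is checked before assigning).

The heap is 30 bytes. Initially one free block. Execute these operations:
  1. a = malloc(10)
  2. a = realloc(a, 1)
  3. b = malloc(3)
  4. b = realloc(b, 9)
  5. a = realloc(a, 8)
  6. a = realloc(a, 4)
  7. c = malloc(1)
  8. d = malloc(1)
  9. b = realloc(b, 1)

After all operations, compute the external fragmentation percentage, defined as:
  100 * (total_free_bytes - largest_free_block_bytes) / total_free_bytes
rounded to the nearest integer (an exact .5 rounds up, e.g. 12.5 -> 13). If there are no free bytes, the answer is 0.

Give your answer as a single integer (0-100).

Op 1: a = malloc(10) -> a = 0; heap: [0-9 ALLOC][10-29 FREE]
Op 2: a = realloc(a, 1) -> a = 0; heap: [0-0 ALLOC][1-29 FREE]
Op 3: b = malloc(3) -> b = 1; heap: [0-0 ALLOC][1-3 ALLOC][4-29 FREE]
Op 4: b = realloc(b, 9) -> b = 1; heap: [0-0 ALLOC][1-9 ALLOC][10-29 FREE]
Op 5: a = realloc(a, 8) -> a = 10; heap: [0-0 FREE][1-9 ALLOC][10-17 ALLOC][18-29 FREE]
Op 6: a = realloc(a, 4) -> a = 10; heap: [0-0 FREE][1-9 ALLOC][10-13 ALLOC][14-29 FREE]
Op 7: c = malloc(1) -> c = 0; heap: [0-0 ALLOC][1-9 ALLOC][10-13 ALLOC][14-29 FREE]
Op 8: d = malloc(1) -> d = 14; heap: [0-0 ALLOC][1-9 ALLOC][10-13 ALLOC][14-14 ALLOC][15-29 FREE]
Op 9: b = realloc(b, 1) -> b = 1; heap: [0-0 ALLOC][1-1 ALLOC][2-9 FREE][10-13 ALLOC][14-14 ALLOC][15-29 FREE]
Free blocks: [8 15] total_free=23 largest=15 -> 100*(23-15)/23 = 800/23 ≈ 34.783 -> rounds to 35

Answer: 35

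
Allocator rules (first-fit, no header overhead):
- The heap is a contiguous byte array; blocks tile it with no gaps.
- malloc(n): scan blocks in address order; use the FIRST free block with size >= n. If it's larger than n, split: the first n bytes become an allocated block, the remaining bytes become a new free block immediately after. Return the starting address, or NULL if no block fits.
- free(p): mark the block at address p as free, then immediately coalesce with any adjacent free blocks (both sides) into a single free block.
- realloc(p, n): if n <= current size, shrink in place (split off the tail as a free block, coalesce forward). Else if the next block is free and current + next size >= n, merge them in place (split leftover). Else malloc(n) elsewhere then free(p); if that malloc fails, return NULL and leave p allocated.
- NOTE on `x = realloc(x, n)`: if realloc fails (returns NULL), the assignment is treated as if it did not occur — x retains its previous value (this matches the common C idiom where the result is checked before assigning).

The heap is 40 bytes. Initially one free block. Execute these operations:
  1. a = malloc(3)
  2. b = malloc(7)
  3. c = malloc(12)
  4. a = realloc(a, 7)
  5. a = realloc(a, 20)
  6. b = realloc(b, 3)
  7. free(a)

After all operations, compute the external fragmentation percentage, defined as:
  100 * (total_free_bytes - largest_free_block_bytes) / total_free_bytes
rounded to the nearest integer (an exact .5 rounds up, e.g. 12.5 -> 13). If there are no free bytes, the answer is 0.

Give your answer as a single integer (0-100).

Answer: 28

Derivation:
Op 1: a = malloc(3) -> a = 0; heap: [0-2 ALLOC][3-39 FREE]
Op 2: b = malloc(7) -> b = 3; heap: [0-2 ALLOC][3-9 ALLOC][10-39 FREE]
Op 3: c = malloc(12) -> c = 10; heap: [0-2 ALLOC][3-9 ALLOC][10-21 ALLOC][22-39 FREE]
Op 4: a = realloc(a, 7) -> a = 22; heap: [0-2 FREE][3-9 ALLOC][10-21 ALLOC][22-28 ALLOC][29-39 FREE]
Op 5: a = realloc(a, 20) -> NULL (a unchanged); heap: [0-2 FREE][3-9 ALLOC][10-21 ALLOC][22-28 ALLOC][29-39 FREE]
Op 6: b = realloc(b, 3) -> b = 3; heap: [0-2 FREE][3-5 ALLOC][6-9 FREE][10-21 ALLOC][22-28 ALLOC][29-39 FREE]
Op 7: free(a) -> (freed a); heap: [0-2 FREE][3-5 ALLOC][6-9 FREE][10-21 ALLOC][22-39 FREE]
Free blocks: [3 4 18] total_free=25 largest=18 -> 100*(25-18)/25 = 700/25 = 28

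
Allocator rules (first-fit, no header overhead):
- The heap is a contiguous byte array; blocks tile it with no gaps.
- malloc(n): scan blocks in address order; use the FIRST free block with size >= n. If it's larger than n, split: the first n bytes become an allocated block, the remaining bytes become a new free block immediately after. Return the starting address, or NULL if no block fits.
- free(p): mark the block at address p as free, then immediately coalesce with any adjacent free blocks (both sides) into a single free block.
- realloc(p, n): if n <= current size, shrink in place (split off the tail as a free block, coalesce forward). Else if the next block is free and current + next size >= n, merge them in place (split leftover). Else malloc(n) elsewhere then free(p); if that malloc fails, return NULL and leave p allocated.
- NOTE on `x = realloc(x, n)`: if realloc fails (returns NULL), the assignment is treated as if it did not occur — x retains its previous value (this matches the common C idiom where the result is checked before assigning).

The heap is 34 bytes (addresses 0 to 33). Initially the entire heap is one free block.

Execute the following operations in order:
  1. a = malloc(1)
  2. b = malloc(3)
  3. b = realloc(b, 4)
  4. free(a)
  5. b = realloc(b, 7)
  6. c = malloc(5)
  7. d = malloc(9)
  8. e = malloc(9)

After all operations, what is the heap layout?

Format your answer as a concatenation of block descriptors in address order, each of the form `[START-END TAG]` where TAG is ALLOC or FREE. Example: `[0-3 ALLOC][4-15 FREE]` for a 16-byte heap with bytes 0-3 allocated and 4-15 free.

Answer: [0-0 FREE][1-7 ALLOC][8-12 ALLOC][13-21 ALLOC][22-30 ALLOC][31-33 FREE]

Derivation:
Op 1: a = malloc(1) -> a = 0; heap: [0-0 ALLOC][1-33 FREE]
Op 2: b = malloc(3) -> b = 1; heap: [0-0 ALLOC][1-3 ALLOC][4-33 FREE]
Op 3: b = realloc(b, 4) -> b = 1; heap: [0-0 ALLOC][1-4 ALLOC][5-33 FREE]
Op 4: free(a) -> (freed a); heap: [0-0 FREE][1-4 ALLOC][5-33 FREE]
Op 5: b = realloc(b, 7) -> b = 1; heap: [0-0 FREE][1-7 ALLOC][8-33 FREE]
Op 6: c = malloc(5) -> c = 8; heap: [0-0 FREE][1-7 ALLOC][8-12 ALLOC][13-33 FREE]
Op 7: d = malloc(9) -> d = 13; heap: [0-0 FREE][1-7 ALLOC][8-12 ALLOC][13-21 ALLOC][22-33 FREE]
Op 8: e = malloc(9) -> e = 22; heap: [0-0 FREE][1-7 ALLOC][8-12 ALLOC][13-21 ALLOC][22-30 ALLOC][31-33 FREE]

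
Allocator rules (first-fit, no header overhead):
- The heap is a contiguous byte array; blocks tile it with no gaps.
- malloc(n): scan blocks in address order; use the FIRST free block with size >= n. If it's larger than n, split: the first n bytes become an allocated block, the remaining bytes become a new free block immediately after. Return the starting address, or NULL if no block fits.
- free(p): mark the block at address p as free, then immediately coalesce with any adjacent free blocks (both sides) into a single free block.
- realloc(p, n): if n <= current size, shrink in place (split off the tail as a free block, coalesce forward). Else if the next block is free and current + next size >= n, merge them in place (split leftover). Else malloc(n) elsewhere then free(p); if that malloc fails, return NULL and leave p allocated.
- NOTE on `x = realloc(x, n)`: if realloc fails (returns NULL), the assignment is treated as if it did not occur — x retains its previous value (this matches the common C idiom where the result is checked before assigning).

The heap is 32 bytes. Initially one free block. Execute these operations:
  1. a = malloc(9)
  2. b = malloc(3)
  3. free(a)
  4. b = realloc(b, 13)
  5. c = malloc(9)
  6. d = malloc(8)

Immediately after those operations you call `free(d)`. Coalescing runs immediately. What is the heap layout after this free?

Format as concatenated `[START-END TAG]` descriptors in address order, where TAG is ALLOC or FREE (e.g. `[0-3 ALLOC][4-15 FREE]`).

Op 1: a = malloc(9) -> a = 0; heap: [0-8 ALLOC][9-31 FREE]
Op 2: b = malloc(3) -> b = 9; heap: [0-8 ALLOC][9-11 ALLOC][12-31 FREE]
Op 3: free(a) -> (freed a); heap: [0-8 FREE][9-11 ALLOC][12-31 FREE]
Op 4: b = realloc(b, 13) -> b = 9; heap: [0-8 FREE][9-21 ALLOC][22-31 FREE]
Op 5: c = malloc(9) -> c = 0; heap: [0-8 ALLOC][9-21 ALLOC][22-31 FREE]
Op 6: d = malloc(8) -> d = 22; heap: [0-8 ALLOC][9-21 ALLOC][22-29 ALLOC][30-31 FREE]
free(d): d = 22 -> block [22-29 ALLOC]; mark free, coalesce with adjacent free neighbors -> [0-8 ALLOC][9-21 ALLOC][22-31 FREE]

Answer: [0-8 ALLOC][9-21 ALLOC][22-31 FREE]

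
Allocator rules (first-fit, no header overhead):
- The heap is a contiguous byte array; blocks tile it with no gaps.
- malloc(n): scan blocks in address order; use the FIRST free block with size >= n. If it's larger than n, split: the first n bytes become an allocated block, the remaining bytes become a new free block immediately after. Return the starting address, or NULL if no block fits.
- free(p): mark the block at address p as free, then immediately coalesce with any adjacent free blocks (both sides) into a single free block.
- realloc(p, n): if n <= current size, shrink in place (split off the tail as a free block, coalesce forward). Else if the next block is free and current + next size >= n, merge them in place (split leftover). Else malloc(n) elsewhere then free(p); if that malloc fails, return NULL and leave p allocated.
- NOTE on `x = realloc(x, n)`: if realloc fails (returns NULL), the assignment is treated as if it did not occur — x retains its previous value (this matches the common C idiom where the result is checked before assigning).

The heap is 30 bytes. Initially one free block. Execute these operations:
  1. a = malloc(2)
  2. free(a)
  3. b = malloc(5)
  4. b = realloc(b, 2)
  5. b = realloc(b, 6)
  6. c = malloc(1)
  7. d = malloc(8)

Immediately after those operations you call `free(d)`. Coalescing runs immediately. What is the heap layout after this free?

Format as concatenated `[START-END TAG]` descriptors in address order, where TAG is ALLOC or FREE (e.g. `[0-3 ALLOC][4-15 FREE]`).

Answer: [0-5 ALLOC][6-6 ALLOC][7-29 FREE]

Derivation:
Op 1: a = malloc(2) -> a = 0; heap: [0-1 ALLOC][2-29 FREE]
Op 2: free(a) -> (freed a); heap: [0-29 FREE]
Op 3: b = malloc(5) -> b = 0; heap: [0-4 ALLOC][5-29 FREE]
Op 4: b = realloc(b, 2) -> b = 0; heap: [0-1 ALLOC][2-29 FREE]
Op 5: b = realloc(b, 6) -> b = 0; heap: [0-5 ALLOC][6-29 FREE]
Op 6: c = malloc(1) -> c = 6; heap: [0-5 ALLOC][6-6 ALLOC][7-29 FREE]
Op 7: d = malloc(8) -> d = 7; heap: [0-5 ALLOC][6-6 ALLOC][7-14 ALLOC][15-29 FREE]
free(d): d = 7 -> block [7-14 ALLOC]; mark free, coalesce with adjacent free neighbors -> [0-5 ALLOC][6-6 ALLOC][7-29 FREE]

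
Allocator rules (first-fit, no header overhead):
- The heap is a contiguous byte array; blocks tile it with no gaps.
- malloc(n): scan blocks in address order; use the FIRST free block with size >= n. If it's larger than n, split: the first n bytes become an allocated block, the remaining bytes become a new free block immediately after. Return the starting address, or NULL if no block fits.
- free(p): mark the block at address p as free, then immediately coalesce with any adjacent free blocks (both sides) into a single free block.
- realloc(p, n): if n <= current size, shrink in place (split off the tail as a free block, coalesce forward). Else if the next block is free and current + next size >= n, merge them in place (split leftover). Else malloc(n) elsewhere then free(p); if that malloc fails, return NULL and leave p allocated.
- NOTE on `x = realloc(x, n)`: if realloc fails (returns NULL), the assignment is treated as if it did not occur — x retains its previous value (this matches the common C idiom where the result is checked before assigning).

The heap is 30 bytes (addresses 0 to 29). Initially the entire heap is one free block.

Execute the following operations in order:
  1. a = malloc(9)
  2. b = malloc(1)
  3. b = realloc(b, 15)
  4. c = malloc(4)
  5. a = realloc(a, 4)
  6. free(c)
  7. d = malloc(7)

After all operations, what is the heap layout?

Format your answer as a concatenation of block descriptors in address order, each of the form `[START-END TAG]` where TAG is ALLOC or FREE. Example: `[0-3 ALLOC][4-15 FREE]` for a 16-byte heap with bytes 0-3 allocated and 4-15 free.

Answer: [0-3 ALLOC][4-8 FREE][9-23 ALLOC][24-29 FREE]

Derivation:
Op 1: a = malloc(9) -> a = 0; heap: [0-8 ALLOC][9-29 FREE]
Op 2: b = malloc(1) -> b = 9; heap: [0-8 ALLOC][9-9 ALLOC][10-29 FREE]
Op 3: b = realloc(b, 15) -> b = 9; heap: [0-8 ALLOC][9-23 ALLOC][24-29 FREE]
Op 4: c = malloc(4) -> c = 24; heap: [0-8 ALLOC][9-23 ALLOC][24-27 ALLOC][28-29 FREE]
Op 5: a = realloc(a, 4) -> a = 0; heap: [0-3 ALLOC][4-8 FREE][9-23 ALLOC][24-27 ALLOC][28-29 FREE]
Op 6: free(c) -> (freed c); heap: [0-3 ALLOC][4-8 FREE][9-23 ALLOC][24-29 FREE]
Op 7: d = malloc(7) -> d = NULL; heap: [0-3 ALLOC][4-8 FREE][9-23 ALLOC][24-29 FREE]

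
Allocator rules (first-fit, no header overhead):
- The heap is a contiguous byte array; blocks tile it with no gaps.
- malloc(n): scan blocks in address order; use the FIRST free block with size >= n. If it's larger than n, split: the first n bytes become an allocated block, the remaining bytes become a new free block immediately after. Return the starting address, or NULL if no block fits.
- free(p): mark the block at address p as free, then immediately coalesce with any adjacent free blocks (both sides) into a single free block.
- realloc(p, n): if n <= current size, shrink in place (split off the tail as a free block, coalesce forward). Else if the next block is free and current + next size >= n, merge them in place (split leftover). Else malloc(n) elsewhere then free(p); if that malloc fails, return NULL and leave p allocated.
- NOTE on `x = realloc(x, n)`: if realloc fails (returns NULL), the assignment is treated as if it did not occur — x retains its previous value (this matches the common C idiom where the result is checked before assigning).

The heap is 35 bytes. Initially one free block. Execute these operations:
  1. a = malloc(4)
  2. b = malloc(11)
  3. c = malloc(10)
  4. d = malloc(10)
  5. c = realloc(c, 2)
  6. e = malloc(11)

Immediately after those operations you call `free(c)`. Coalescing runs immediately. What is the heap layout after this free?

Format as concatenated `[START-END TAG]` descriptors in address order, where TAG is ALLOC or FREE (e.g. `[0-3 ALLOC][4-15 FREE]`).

Op 1: a = malloc(4) -> a = 0; heap: [0-3 ALLOC][4-34 FREE]
Op 2: b = malloc(11) -> b = 4; heap: [0-3 ALLOC][4-14 ALLOC][15-34 FREE]
Op 3: c = malloc(10) -> c = 15; heap: [0-3 ALLOC][4-14 ALLOC][15-24 ALLOC][25-34 FREE]
Op 4: d = malloc(10) -> d = 25; heap: [0-3 ALLOC][4-14 ALLOC][15-24 ALLOC][25-34 ALLOC]
Op 5: c = realloc(c, 2) -> c = 15; heap: [0-3 ALLOC][4-14 ALLOC][15-16 ALLOC][17-24 FREE][25-34 ALLOC]
Op 6: e = malloc(11) -> e = NULL; heap: [0-3 ALLOC][4-14 ALLOC][15-16 ALLOC][17-24 FREE][25-34 ALLOC]
free(c): c = 15 -> block [15-16 ALLOC]; mark free, coalesce with adjacent free neighbors -> [0-3 ALLOC][4-14 ALLOC][15-24 FREE][25-34 ALLOC]

Answer: [0-3 ALLOC][4-14 ALLOC][15-24 FREE][25-34 ALLOC]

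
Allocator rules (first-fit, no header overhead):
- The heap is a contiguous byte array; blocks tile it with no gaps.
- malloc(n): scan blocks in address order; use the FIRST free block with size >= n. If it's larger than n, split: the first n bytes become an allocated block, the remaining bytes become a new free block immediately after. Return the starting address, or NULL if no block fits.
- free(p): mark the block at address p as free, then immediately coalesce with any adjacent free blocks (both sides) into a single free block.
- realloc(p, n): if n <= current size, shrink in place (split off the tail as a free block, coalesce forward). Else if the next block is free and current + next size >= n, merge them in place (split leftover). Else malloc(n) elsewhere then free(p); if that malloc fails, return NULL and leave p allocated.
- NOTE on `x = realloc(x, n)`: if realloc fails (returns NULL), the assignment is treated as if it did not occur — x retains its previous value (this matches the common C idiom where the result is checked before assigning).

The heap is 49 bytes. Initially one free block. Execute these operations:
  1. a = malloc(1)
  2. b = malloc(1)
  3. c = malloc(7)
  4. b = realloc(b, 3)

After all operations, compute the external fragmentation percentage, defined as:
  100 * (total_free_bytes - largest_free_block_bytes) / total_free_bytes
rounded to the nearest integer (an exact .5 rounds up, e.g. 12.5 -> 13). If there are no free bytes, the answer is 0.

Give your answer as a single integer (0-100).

Op 1: a = malloc(1) -> a = 0; heap: [0-0 ALLOC][1-48 FREE]
Op 2: b = malloc(1) -> b = 1; heap: [0-0 ALLOC][1-1 ALLOC][2-48 FREE]
Op 3: c = malloc(7) -> c = 2; heap: [0-0 ALLOC][1-1 ALLOC][2-8 ALLOC][9-48 FREE]
Op 4: b = realloc(b, 3) -> b = 9; heap: [0-0 ALLOC][1-1 FREE][2-8 ALLOC][9-11 ALLOC][12-48 FREE]
Free blocks: [1 37] total_free=38 largest=37 -> 100*(38-37)/38 = 100/38 ≈ 2.632 -> rounds to 3

Answer: 3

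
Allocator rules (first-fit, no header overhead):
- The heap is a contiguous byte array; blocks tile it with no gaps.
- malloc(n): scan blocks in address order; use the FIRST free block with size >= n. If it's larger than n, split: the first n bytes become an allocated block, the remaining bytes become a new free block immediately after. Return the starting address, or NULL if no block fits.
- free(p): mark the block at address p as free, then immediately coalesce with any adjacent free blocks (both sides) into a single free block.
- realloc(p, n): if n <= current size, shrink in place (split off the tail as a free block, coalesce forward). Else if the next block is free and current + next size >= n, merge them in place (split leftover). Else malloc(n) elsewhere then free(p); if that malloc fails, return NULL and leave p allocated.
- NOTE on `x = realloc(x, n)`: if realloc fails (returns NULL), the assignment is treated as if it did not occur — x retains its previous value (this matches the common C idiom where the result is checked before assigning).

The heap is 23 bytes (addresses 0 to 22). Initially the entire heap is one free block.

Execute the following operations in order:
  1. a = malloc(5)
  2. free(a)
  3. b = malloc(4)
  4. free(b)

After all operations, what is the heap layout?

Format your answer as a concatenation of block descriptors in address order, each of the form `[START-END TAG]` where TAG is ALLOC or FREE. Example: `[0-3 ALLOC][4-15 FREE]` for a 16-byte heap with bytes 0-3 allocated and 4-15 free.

Answer: [0-22 FREE]

Derivation:
Op 1: a = malloc(5) -> a = 0; heap: [0-4 ALLOC][5-22 FREE]
Op 2: free(a) -> (freed a); heap: [0-22 FREE]
Op 3: b = malloc(4) -> b = 0; heap: [0-3 ALLOC][4-22 FREE]
Op 4: free(b) -> (freed b); heap: [0-22 FREE]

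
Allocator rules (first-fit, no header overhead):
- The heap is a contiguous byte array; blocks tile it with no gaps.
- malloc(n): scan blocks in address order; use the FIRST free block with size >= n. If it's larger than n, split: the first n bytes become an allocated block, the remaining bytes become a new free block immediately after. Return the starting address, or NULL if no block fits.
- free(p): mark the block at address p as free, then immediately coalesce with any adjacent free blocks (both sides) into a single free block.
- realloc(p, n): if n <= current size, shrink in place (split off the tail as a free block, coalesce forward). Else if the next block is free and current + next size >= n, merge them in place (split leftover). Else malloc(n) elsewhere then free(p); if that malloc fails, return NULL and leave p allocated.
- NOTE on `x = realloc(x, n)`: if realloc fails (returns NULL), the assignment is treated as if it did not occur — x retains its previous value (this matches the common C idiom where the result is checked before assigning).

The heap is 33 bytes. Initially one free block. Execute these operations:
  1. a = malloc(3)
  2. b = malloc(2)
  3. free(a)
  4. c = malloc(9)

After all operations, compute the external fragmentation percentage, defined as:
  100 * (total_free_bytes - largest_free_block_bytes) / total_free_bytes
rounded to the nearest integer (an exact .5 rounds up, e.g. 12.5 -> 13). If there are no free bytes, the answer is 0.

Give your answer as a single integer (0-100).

Answer: 14

Derivation:
Op 1: a = malloc(3) -> a = 0; heap: [0-2 ALLOC][3-32 FREE]
Op 2: b = malloc(2) -> b = 3; heap: [0-2 ALLOC][3-4 ALLOC][5-32 FREE]
Op 3: free(a) -> (freed a); heap: [0-2 FREE][3-4 ALLOC][5-32 FREE]
Op 4: c = malloc(9) -> c = 5; heap: [0-2 FREE][3-4 ALLOC][5-13 ALLOC][14-32 FREE]
Free blocks: [3 19] total_free=22 largest=19 -> 100*(22-19)/22 = 300/22 ≈ 13.636 -> rounds to 14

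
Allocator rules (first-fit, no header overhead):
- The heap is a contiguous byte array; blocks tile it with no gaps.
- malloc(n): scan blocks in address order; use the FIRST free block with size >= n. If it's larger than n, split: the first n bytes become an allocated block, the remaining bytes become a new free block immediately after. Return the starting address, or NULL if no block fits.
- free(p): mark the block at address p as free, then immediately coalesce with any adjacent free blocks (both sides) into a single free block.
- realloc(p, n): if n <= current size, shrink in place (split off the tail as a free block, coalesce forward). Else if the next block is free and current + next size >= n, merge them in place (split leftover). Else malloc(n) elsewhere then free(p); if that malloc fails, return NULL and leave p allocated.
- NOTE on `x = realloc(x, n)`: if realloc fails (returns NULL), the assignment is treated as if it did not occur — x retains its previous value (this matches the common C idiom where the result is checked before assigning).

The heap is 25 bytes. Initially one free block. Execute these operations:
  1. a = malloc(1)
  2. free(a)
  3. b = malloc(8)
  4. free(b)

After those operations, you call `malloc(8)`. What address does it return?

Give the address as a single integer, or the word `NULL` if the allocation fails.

Op 1: a = malloc(1) -> a = 0; heap: [0-0 ALLOC][1-24 FREE]
Op 2: free(a) -> (freed a); heap: [0-24 FREE]
Op 3: b = malloc(8) -> b = 0; heap: [0-7 ALLOC][8-24 FREE]
Op 4: free(b) -> (freed b); heap: [0-24 FREE]
malloc(8): first-fit scan over [0-24 FREE] -> 0

Answer: 0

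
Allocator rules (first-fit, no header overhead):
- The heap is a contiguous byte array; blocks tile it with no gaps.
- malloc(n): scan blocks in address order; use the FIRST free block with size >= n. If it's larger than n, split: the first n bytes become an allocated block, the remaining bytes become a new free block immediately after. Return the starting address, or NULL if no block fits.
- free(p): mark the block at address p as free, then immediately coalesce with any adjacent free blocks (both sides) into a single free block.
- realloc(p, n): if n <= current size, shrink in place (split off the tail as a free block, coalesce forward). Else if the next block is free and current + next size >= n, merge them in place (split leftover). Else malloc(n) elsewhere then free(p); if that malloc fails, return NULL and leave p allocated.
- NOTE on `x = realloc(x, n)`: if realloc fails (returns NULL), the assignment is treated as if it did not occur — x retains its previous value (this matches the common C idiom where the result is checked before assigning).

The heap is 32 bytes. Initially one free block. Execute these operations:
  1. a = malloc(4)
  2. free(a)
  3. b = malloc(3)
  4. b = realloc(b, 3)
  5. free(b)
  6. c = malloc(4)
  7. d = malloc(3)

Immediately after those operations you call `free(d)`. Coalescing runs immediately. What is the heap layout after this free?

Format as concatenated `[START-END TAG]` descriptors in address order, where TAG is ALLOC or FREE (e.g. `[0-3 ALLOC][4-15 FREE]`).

Op 1: a = malloc(4) -> a = 0; heap: [0-3 ALLOC][4-31 FREE]
Op 2: free(a) -> (freed a); heap: [0-31 FREE]
Op 3: b = malloc(3) -> b = 0; heap: [0-2 ALLOC][3-31 FREE]
Op 4: b = realloc(b, 3) -> b = 0; heap: [0-2 ALLOC][3-31 FREE]
Op 5: free(b) -> (freed b); heap: [0-31 FREE]
Op 6: c = malloc(4) -> c = 0; heap: [0-3 ALLOC][4-31 FREE]
Op 7: d = malloc(3) -> d = 4; heap: [0-3 ALLOC][4-6 ALLOC][7-31 FREE]
free(d): d = 4 -> block [4-6 ALLOC]; mark free, coalesce with adjacent free neighbors -> [0-3 ALLOC][4-31 FREE]

Answer: [0-3 ALLOC][4-31 FREE]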